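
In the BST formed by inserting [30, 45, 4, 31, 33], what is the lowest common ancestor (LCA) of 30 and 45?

Tree insertion order: [30, 45, 4, 31, 33]
Tree (level-order array): [30, 4, 45, None, None, 31, None, None, 33]
In a BST, the LCA of p=30, q=45 is the first node v on the
root-to-leaf path with p <= v <= q (go left if both < v, right if both > v).
Walk from root:
  at 30: 30 <= 30 <= 45, this is the LCA
LCA = 30


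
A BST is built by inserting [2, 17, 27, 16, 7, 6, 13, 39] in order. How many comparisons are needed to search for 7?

Search path for 7: 2 -> 17 -> 16 -> 7
Found: True
Comparisons: 4


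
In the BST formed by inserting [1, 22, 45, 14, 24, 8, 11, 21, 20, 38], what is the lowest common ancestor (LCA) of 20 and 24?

Tree insertion order: [1, 22, 45, 14, 24, 8, 11, 21, 20, 38]
Tree (level-order array): [1, None, 22, 14, 45, 8, 21, 24, None, None, 11, 20, None, None, 38]
In a BST, the LCA of p=20, q=24 is the first node v on the
root-to-leaf path with p <= v <= q (go left if both < v, right if both > v).
Walk from root:
  at 1: both 20 and 24 > 1, go right
  at 22: 20 <= 22 <= 24, this is the LCA
LCA = 22


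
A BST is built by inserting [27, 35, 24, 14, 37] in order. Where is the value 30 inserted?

Starting tree (level order): [27, 24, 35, 14, None, None, 37]
Insertion path: 27 -> 35
Result: insert 30 as left child of 35
Final tree (level order): [27, 24, 35, 14, None, 30, 37]


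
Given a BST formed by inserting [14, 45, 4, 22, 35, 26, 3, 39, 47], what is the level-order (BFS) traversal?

Tree insertion order: [14, 45, 4, 22, 35, 26, 3, 39, 47]
Tree (level-order array): [14, 4, 45, 3, None, 22, 47, None, None, None, 35, None, None, 26, 39]
BFS from the root, enqueuing left then right child of each popped node:
  queue [14] -> pop 14, enqueue [4, 45], visited so far: [14]
  queue [4, 45] -> pop 4, enqueue [3], visited so far: [14, 4]
  queue [45, 3] -> pop 45, enqueue [22, 47], visited so far: [14, 4, 45]
  queue [3, 22, 47] -> pop 3, enqueue [none], visited so far: [14, 4, 45, 3]
  queue [22, 47] -> pop 22, enqueue [35], visited so far: [14, 4, 45, 3, 22]
  queue [47, 35] -> pop 47, enqueue [none], visited so far: [14, 4, 45, 3, 22, 47]
  queue [35] -> pop 35, enqueue [26, 39], visited so far: [14, 4, 45, 3, 22, 47, 35]
  queue [26, 39] -> pop 26, enqueue [none], visited so far: [14, 4, 45, 3, 22, 47, 35, 26]
  queue [39] -> pop 39, enqueue [none], visited so far: [14, 4, 45, 3, 22, 47, 35, 26, 39]
Result: [14, 4, 45, 3, 22, 47, 35, 26, 39]


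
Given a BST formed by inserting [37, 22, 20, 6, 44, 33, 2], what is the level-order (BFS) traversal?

Tree insertion order: [37, 22, 20, 6, 44, 33, 2]
Tree (level-order array): [37, 22, 44, 20, 33, None, None, 6, None, None, None, 2]
BFS from the root, enqueuing left then right child of each popped node:
  queue [37] -> pop 37, enqueue [22, 44], visited so far: [37]
  queue [22, 44] -> pop 22, enqueue [20, 33], visited so far: [37, 22]
  queue [44, 20, 33] -> pop 44, enqueue [none], visited so far: [37, 22, 44]
  queue [20, 33] -> pop 20, enqueue [6], visited so far: [37, 22, 44, 20]
  queue [33, 6] -> pop 33, enqueue [none], visited so far: [37, 22, 44, 20, 33]
  queue [6] -> pop 6, enqueue [2], visited so far: [37, 22, 44, 20, 33, 6]
  queue [2] -> pop 2, enqueue [none], visited so far: [37, 22, 44, 20, 33, 6, 2]
Result: [37, 22, 44, 20, 33, 6, 2]


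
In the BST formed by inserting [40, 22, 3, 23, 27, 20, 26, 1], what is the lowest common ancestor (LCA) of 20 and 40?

Tree insertion order: [40, 22, 3, 23, 27, 20, 26, 1]
Tree (level-order array): [40, 22, None, 3, 23, 1, 20, None, 27, None, None, None, None, 26]
In a BST, the LCA of p=20, q=40 is the first node v on the
root-to-leaf path with p <= v <= q (go left if both < v, right if both > v).
Walk from root:
  at 40: 20 <= 40 <= 40, this is the LCA
LCA = 40


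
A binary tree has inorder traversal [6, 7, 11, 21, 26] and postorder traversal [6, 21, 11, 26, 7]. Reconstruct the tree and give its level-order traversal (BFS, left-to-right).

Inorder:   [6, 7, 11, 21, 26]
Postorder: [6, 21, 11, 26, 7]
Algorithm: postorder visits root last, so walk postorder right-to-left;
each value is the root of the current inorder slice — split it at that
value, recurse on the right subtree first, then the left.
Recursive splits:
  root=7; inorder splits into left=[6], right=[11, 21, 26]
  root=26; inorder splits into left=[11, 21], right=[]
  root=11; inorder splits into left=[], right=[21]
  root=21; inorder splits into left=[], right=[]
  root=6; inorder splits into left=[], right=[]
Reconstructed level-order: [7, 6, 26, 11, 21]


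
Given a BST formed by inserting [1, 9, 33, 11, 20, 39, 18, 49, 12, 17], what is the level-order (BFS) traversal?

Tree insertion order: [1, 9, 33, 11, 20, 39, 18, 49, 12, 17]
Tree (level-order array): [1, None, 9, None, 33, 11, 39, None, 20, None, 49, 18, None, None, None, 12, None, None, 17]
BFS from the root, enqueuing left then right child of each popped node:
  queue [1] -> pop 1, enqueue [9], visited so far: [1]
  queue [9] -> pop 9, enqueue [33], visited so far: [1, 9]
  queue [33] -> pop 33, enqueue [11, 39], visited so far: [1, 9, 33]
  queue [11, 39] -> pop 11, enqueue [20], visited so far: [1, 9, 33, 11]
  queue [39, 20] -> pop 39, enqueue [49], visited so far: [1, 9, 33, 11, 39]
  queue [20, 49] -> pop 20, enqueue [18], visited so far: [1, 9, 33, 11, 39, 20]
  queue [49, 18] -> pop 49, enqueue [none], visited so far: [1, 9, 33, 11, 39, 20, 49]
  queue [18] -> pop 18, enqueue [12], visited so far: [1, 9, 33, 11, 39, 20, 49, 18]
  queue [12] -> pop 12, enqueue [17], visited so far: [1, 9, 33, 11, 39, 20, 49, 18, 12]
  queue [17] -> pop 17, enqueue [none], visited so far: [1, 9, 33, 11, 39, 20, 49, 18, 12, 17]
Result: [1, 9, 33, 11, 39, 20, 49, 18, 12, 17]


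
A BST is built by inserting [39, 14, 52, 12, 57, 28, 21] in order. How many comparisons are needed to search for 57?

Search path for 57: 39 -> 52 -> 57
Found: True
Comparisons: 3


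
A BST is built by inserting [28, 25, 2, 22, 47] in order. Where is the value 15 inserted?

Starting tree (level order): [28, 25, 47, 2, None, None, None, None, 22]
Insertion path: 28 -> 25 -> 2 -> 22
Result: insert 15 as left child of 22
Final tree (level order): [28, 25, 47, 2, None, None, None, None, 22, 15]


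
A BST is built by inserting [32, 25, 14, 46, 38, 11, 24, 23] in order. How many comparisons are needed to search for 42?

Search path for 42: 32 -> 46 -> 38
Found: False
Comparisons: 3


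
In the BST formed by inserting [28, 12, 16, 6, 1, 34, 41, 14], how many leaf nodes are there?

Tree built from: [28, 12, 16, 6, 1, 34, 41, 14]
Tree (level-order array): [28, 12, 34, 6, 16, None, 41, 1, None, 14]
Rule: A leaf has 0 children.
Per-node child counts:
  node 28: 2 child(ren)
  node 12: 2 child(ren)
  node 6: 1 child(ren)
  node 1: 0 child(ren)
  node 16: 1 child(ren)
  node 14: 0 child(ren)
  node 34: 1 child(ren)
  node 41: 0 child(ren)
Matching nodes: [1, 14, 41]
Count of leaf nodes: 3


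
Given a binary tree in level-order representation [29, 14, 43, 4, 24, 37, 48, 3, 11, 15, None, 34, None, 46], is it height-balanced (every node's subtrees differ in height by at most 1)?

Tree (level-order array): [29, 14, 43, 4, 24, 37, 48, 3, 11, 15, None, 34, None, 46]
Definition: a tree is height-balanced if, at every node, |h(left) - h(right)| <= 1 (empty subtree has height -1).
Bottom-up per-node check:
  node 3: h_left=-1, h_right=-1, diff=0 [OK], height=0
  node 11: h_left=-1, h_right=-1, diff=0 [OK], height=0
  node 4: h_left=0, h_right=0, diff=0 [OK], height=1
  node 15: h_left=-1, h_right=-1, diff=0 [OK], height=0
  node 24: h_left=0, h_right=-1, diff=1 [OK], height=1
  node 14: h_left=1, h_right=1, diff=0 [OK], height=2
  node 34: h_left=-1, h_right=-1, diff=0 [OK], height=0
  node 37: h_left=0, h_right=-1, diff=1 [OK], height=1
  node 46: h_left=-1, h_right=-1, diff=0 [OK], height=0
  node 48: h_left=0, h_right=-1, diff=1 [OK], height=1
  node 43: h_left=1, h_right=1, diff=0 [OK], height=2
  node 29: h_left=2, h_right=2, diff=0 [OK], height=3
All nodes satisfy the balance condition.
Result: Balanced


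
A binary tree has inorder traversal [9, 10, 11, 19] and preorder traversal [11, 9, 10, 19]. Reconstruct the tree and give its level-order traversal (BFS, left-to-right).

Inorder:  [9, 10, 11, 19]
Preorder: [11, 9, 10, 19]
Algorithm: preorder visits root first, so consume preorder in order;
for each root, split the current inorder slice at that value into
left-subtree inorder and right-subtree inorder, then recurse.
Recursive splits:
  root=11; inorder splits into left=[9, 10], right=[19]
  root=9; inorder splits into left=[], right=[10]
  root=10; inorder splits into left=[], right=[]
  root=19; inorder splits into left=[], right=[]
Reconstructed level-order: [11, 9, 19, 10]


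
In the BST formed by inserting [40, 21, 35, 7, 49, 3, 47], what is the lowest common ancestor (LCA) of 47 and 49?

Tree insertion order: [40, 21, 35, 7, 49, 3, 47]
Tree (level-order array): [40, 21, 49, 7, 35, 47, None, 3]
In a BST, the LCA of p=47, q=49 is the first node v on the
root-to-leaf path with p <= v <= q (go left if both < v, right if both > v).
Walk from root:
  at 40: both 47 and 49 > 40, go right
  at 49: 47 <= 49 <= 49, this is the LCA
LCA = 49


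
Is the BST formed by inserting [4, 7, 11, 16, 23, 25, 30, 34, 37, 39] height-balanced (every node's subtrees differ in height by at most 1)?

Tree (level-order array): [4, None, 7, None, 11, None, 16, None, 23, None, 25, None, 30, None, 34, None, 37, None, 39]
Definition: a tree is height-balanced if, at every node, |h(left) - h(right)| <= 1 (empty subtree has height -1).
Bottom-up per-node check:
  node 39: h_left=-1, h_right=-1, diff=0 [OK], height=0
  node 37: h_left=-1, h_right=0, diff=1 [OK], height=1
  node 34: h_left=-1, h_right=1, diff=2 [FAIL (|-1-1|=2 > 1)], height=2
  node 30: h_left=-1, h_right=2, diff=3 [FAIL (|-1-2|=3 > 1)], height=3
  node 25: h_left=-1, h_right=3, diff=4 [FAIL (|-1-3|=4 > 1)], height=4
  node 23: h_left=-1, h_right=4, diff=5 [FAIL (|-1-4|=5 > 1)], height=5
  node 16: h_left=-1, h_right=5, diff=6 [FAIL (|-1-5|=6 > 1)], height=6
  node 11: h_left=-1, h_right=6, diff=7 [FAIL (|-1-6|=7 > 1)], height=7
  node 7: h_left=-1, h_right=7, diff=8 [FAIL (|-1-7|=8 > 1)], height=8
  node 4: h_left=-1, h_right=8, diff=9 [FAIL (|-1-8|=9 > 1)], height=9
Node 34 violates the condition: |-1 - 1| = 2 > 1.
Result: Not balanced


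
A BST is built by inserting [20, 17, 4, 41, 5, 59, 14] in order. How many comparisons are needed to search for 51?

Search path for 51: 20 -> 41 -> 59
Found: False
Comparisons: 3


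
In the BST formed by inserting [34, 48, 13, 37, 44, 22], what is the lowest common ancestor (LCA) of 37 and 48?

Tree insertion order: [34, 48, 13, 37, 44, 22]
Tree (level-order array): [34, 13, 48, None, 22, 37, None, None, None, None, 44]
In a BST, the LCA of p=37, q=48 is the first node v on the
root-to-leaf path with p <= v <= q (go left if both < v, right if both > v).
Walk from root:
  at 34: both 37 and 48 > 34, go right
  at 48: 37 <= 48 <= 48, this is the LCA
LCA = 48


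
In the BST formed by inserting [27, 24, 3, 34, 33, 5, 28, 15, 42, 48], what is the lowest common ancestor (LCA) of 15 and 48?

Tree insertion order: [27, 24, 3, 34, 33, 5, 28, 15, 42, 48]
Tree (level-order array): [27, 24, 34, 3, None, 33, 42, None, 5, 28, None, None, 48, None, 15]
In a BST, the LCA of p=15, q=48 is the first node v on the
root-to-leaf path with p <= v <= q (go left if both < v, right if both > v).
Walk from root:
  at 27: 15 <= 27 <= 48, this is the LCA
LCA = 27


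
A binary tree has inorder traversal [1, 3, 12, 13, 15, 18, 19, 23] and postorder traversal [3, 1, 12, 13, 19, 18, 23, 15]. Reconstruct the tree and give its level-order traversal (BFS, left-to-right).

Inorder:   [1, 3, 12, 13, 15, 18, 19, 23]
Postorder: [3, 1, 12, 13, 19, 18, 23, 15]
Algorithm: postorder visits root last, so walk postorder right-to-left;
each value is the root of the current inorder slice — split it at that
value, recurse on the right subtree first, then the left.
Recursive splits:
  root=15; inorder splits into left=[1, 3, 12, 13], right=[18, 19, 23]
  root=23; inorder splits into left=[18, 19], right=[]
  root=18; inorder splits into left=[], right=[19]
  root=19; inorder splits into left=[], right=[]
  root=13; inorder splits into left=[1, 3, 12], right=[]
  root=12; inorder splits into left=[1, 3], right=[]
  root=1; inorder splits into left=[], right=[3]
  root=3; inorder splits into left=[], right=[]
Reconstructed level-order: [15, 13, 23, 12, 18, 1, 19, 3]


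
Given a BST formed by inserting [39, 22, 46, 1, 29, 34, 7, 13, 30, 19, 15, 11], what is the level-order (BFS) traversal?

Tree insertion order: [39, 22, 46, 1, 29, 34, 7, 13, 30, 19, 15, 11]
Tree (level-order array): [39, 22, 46, 1, 29, None, None, None, 7, None, 34, None, 13, 30, None, 11, 19, None, None, None, None, 15]
BFS from the root, enqueuing left then right child of each popped node:
  queue [39] -> pop 39, enqueue [22, 46], visited so far: [39]
  queue [22, 46] -> pop 22, enqueue [1, 29], visited so far: [39, 22]
  queue [46, 1, 29] -> pop 46, enqueue [none], visited so far: [39, 22, 46]
  queue [1, 29] -> pop 1, enqueue [7], visited so far: [39, 22, 46, 1]
  queue [29, 7] -> pop 29, enqueue [34], visited so far: [39, 22, 46, 1, 29]
  queue [7, 34] -> pop 7, enqueue [13], visited so far: [39, 22, 46, 1, 29, 7]
  queue [34, 13] -> pop 34, enqueue [30], visited so far: [39, 22, 46, 1, 29, 7, 34]
  queue [13, 30] -> pop 13, enqueue [11, 19], visited so far: [39, 22, 46, 1, 29, 7, 34, 13]
  queue [30, 11, 19] -> pop 30, enqueue [none], visited so far: [39, 22, 46, 1, 29, 7, 34, 13, 30]
  queue [11, 19] -> pop 11, enqueue [none], visited so far: [39, 22, 46, 1, 29, 7, 34, 13, 30, 11]
  queue [19] -> pop 19, enqueue [15], visited so far: [39, 22, 46, 1, 29, 7, 34, 13, 30, 11, 19]
  queue [15] -> pop 15, enqueue [none], visited so far: [39, 22, 46, 1, 29, 7, 34, 13, 30, 11, 19, 15]
Result: [39, 22, 46, 1, 29, 7, 34, 13, 30, 11, 19, 15]


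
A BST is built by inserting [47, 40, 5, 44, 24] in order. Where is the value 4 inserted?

Starting tree (level order): [47, 40, None, 5, 44, None, 24]
Insertion path: 47 -> 40 -> 5
Result: insert 4 as left child of 5
Final tree (level order): [47, 40, None, 5, 44, 4, 24]


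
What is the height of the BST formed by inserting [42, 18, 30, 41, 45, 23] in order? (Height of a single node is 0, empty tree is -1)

Insertion order: [42, 18, 30, 41, 45, 23]
Tree (level-order array): [42, 18, 45, None, 30, None, None, 23, 41]
Compute height bottom-up (empty subtree = -1):
  height(23) = 1 + max(-1, -1) = 0
  height(41) = 1 + max(-1, -1) = 0
  height(30) = 1 + max(0, 0) = 1
  height(18) = 1 + max(-1, 1) = 2
  height(45) = 1 + max(-1, -1) = 0
  height(42) = 1 + max(2, 0) = 3
Height = 3


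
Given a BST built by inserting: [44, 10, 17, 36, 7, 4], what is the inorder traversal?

Tree insertion order: [44, 10, 17, 36, 7, 4]
Tree (level-order array): [44, 10, None, 7, 17, 4, None, None, 36]
Inorder traversal: [4, 7, 10, 17, 36, 44]


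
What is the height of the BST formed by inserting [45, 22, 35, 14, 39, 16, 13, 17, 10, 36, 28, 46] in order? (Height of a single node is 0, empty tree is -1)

Insertion order: [45, 22, 35, 14, 39, 16, 13, 17, 10, 36, 28, 46]
Tree (level-order array): [45, 22, 46, 14, 35, None, None, 13, 16, 28, 39, 10, None, None, 17, None, None, 36]
Compute height bottom-up (empty subtree = -1):
  height(10) = 1 + max(-1, -1) = 0
  height(13) = 1 + max(0, -1) = 1
  height(17) = 1 + max(-1, -1) = 0
  height(16) = 1 + max(-1, 0) = 1
  height(14) = 1 + max(1, 1) = 2
  height(28) = 1 + max(-1, -1) = 0
  height(36) = 1 + max(-1, -1) = 0
  height(39) = 1 + max(0, -1) = 1
  height(35) = 1 + max(0, 1) = 2
  height(22) = 1 + max(2, 2) = 3
  height(46) = 1 + max(-1, -1) = 0
  height(45) = 1 + max(3, 0) = 4
Height = 4


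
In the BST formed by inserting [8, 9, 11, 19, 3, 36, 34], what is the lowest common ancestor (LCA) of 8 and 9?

Tree insertion order: [8, 9, 11, 19, 3, 36, 34]
Tree (level-order array): [8, 3, 9, None, None, None, 11, None, 19, None, 36, 34]
In a BST, the LCA of p=8, q=9 is the first node v on the
root-to-leaf path with p <= v <= q (go left if both < v, right if both > v).
Walk from root:
  at 8: 8 <= 8 <= 9, this is the LCA
LCA = 8


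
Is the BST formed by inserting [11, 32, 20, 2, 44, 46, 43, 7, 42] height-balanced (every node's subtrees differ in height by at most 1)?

Tree (level-order array): [11, 2, 32, None, 7, 20, 44, None, None, None, None, 43, 46, 42]
Definition: a tree is height-balanced if, at every node, |h(left) - h(right)| <= 1 (empty subtree has height -1).
Bottom-up per-node check:
  node 7: h_left=-1, h_right=-1, diff=0 [OK], height=0
  node 2: h_left=-1, h_right=0, diff=1 [OK], height=1
  node 20: h_left=-1, h_right=-1, diff=0 [OK], height=0
  node 42: h_left=-1, h_right=-1, diff=0 [OK], height=0
  node 43: h_left=0, h_right=-1, diff=1 [OK], height=1
  node 46: h_left=-1, h_right=-1, diff=0 [OK], height=0
  node 44: h_left=1, h_right=0, diff=1 [OK], height=2
  node 32: h_left=0, h_right=2, diff=2 [FAIL (|0-2|=2 > 1)], height=3
  node 11: h_left=1, h_right=3, diff=2 [FAIL (|1-3|=2 > 1)], height=4
Node 32 violates the condition: |0 - 2| = 2 > 1.
Result: Not balanced


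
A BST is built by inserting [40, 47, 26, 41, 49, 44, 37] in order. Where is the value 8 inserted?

Starting tree (level order): [40, 26, 47, None, 37, 41, 49, None, None, None, 44]
Insertion path: 40 -> 26
Result: insert 8 as left child of 26
Final tree (level order): [40, 26, 47, 8, 37, 41, 49, None, None, None, None, None, 44]


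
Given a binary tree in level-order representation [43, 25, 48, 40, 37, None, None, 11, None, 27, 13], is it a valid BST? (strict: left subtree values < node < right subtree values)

Level-order array: [43, 25, 48, 40, 37, None, None, 11, None, 27, 13]
Validate using subtree bounds (lo, hi): at each node, require lo < value < hi,
then recurse left with hi=value and right with lo=value.
Preorder trace (stopping at first violation):
  at node 43 with bounds (-inf, +inf): OK
  at node 25 with bounds (-inf, 43): OK
  at node 40 with bounds (-inf, 25): VIOLATION
Node 40 violates its bound: not (-inf < 40 < 25).
Result: Not a valid BST


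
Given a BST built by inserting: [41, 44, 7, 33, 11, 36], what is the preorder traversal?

Tree insertion order: [41, 44, 7, 33, 11, 36]
Tree (level-order array): [41, 7, 44, None, 33, None, None, 11, 36]
Preorder traversal: [41, 7, 33, 11, 36, 44]


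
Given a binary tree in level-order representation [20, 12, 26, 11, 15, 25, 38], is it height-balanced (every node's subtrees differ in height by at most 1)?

Tree (level-order array): [20, 12, 26, 11, 15, 25, 38]
Definition: a tree is height-balanced if, at every node, |h(left) - h(right)| <= 1 (empty subtree has height -1).
Bottom-up per-node check:
  node 11: h_left=-1, h_right=-1, diff=0 [OK], height=0
  node 15: h_left=-1, h_right=-1, diff=0 [OK], height=0
  node 12: h_left=0, h_right=0, diff=0 [OK], height=1
  node 25: h_left=-1, h_right=-1, diff=0 [OK], height=0
  node 38: h_left=-1, h_right=-1, diff=0 [OK], height=0
  node 26: h_left=0, h_right=0, diff=0 [OK], height=1
  node 20: h_left=1, h_right=1, diff=0 [OK], height=2
All nodes satisfy the balance condition.
Result: Balanced


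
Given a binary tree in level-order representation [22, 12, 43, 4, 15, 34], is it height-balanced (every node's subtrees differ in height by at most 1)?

Tree (level-order array): [22, 12, 43, 4, 15, 34]
Definition: a tree is height-balanced if, at every node, |h(left) - h(right)| <= 1 (empty subtree has height -1).
Bottom-up per-node check:
  node 4: h_left=-1, h_right=-1, diff=0 [OK], height=0
  node 15: h_left=-1, h_right=-1, diff=0 [OK], height=0
  node 12: h_left=0, h_right=0, diff=0 [OK], height=1
  node 34: h_left=-1, h_right=-1, diff=0 [OK], height=0
  node 43: h_left=0, h_right=-1, diff=1 [OK], height=1
  node 22: h_left=1, h_right=1, diff=0 [OK], height=2
All nodes satisfy the balance condition.
Result: Balanced


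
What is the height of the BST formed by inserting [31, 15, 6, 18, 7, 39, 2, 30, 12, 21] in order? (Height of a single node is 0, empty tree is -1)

Insertion order: [31, 15, 6, 18, 7, 39, 2, 30, 12, 21]
Tree (level-order array): [31, 15, 39, 6, 18, None, None, 2, 7, None, 30, None, None, None, 12, 21]
Compute height bottom-up (empty subtree = -1):
  height(2) = 1 + max(-1, -1) = 0
  height(12) = 1 + max(-1, -1) = 0
  height(7) = 1 + max(-1, 0) = 1
  height(6) = 1 + max(0, 1) = 2
  height(21) = 1 + max(-1, -1) = 0
  height(30) = 1 + max(0, -1) = 1
  height(18) = 1 + max(-1, 1) = 2
  height(15) = 1 + max(2, 2) = 3
  height(39) = 1 + max(-1, -1) = 0
  height(31) = 1 + max(3, 0) = 4
Height = 4


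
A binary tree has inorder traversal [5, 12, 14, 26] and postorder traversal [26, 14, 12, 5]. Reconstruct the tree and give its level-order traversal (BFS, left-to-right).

Inorder:   [5, 12, 14, 26]
Postorder: [26, 14, 12, 5]
Algorithm: postorder visits root last, so walk postorder right-to-left;
each value is the root of the current inorder slice — split it at that
value, recurse on the right subtree first, then the left.
Recursive splits:
  root=5; inorder splits into left=[], right=[12, 14, 26]
  root=12; inorder splits into left=[], right=[14, 26]
  root=14; inorder splits into left=[], right=[26]
  root=26; inorder splits into left=[], right=[]
Reconstructed level-order: [5, 12, 14, 26]


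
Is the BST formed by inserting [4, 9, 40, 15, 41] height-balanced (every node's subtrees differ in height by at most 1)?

Tree (level-order array): [4, None, 9, None, 40, 15, 41]
Definition: a tree is height-balanced if, at every node, |h(left) - h(right)| <= 1 (empty subtree has height -1).
Bottom-up per-node check:
  node 15: h_left=-1, h_right=-1, diff=0 [OK], height=0
  node 41: h_left=-1, h_right=-1, diff=0 [OK], height=0
  node 40: h_left=0, h_right=0, diff=0 [OK], height=1
  node 9: h_left=-1, h_right=1, diff=2 [FAIL (|-1-1|=2 > 1)], height=2
  node 4: h_left=-1, h_right=2, diff=3 [FAIL (|-1-2|=3 > 1)], height=3
Node 9 violates the condition: |-1 - 1| = 2 > 1.
Result: Not balanced


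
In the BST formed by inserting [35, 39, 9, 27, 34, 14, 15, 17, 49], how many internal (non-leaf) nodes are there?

Tree built from: [35, 39, 9, 27, 34, 14, 15, 17, 49]
Tree (level-order array): [35, 9, 39, None, 27, None, 49, 14, 34, None, None, None, 15, None, None, None, 17]
Rule: An internal node has at least one child.
Per-node child counts:
  node 35: 2 child(ren)
  node 9: 1 child(ren)
  node 27: 2 child(ren)
  node 14: 1 child(ren)
  node 15: 1 child(ren)
  node 17: 0 child(ren)
  node 34: 0 child(ren)
  node 39: 1 child(ren)
  node 49: 0 child(ren)
Matching nodes: [35, 9, 27, 14, 15, 39]
Count of internal (non-leaf) nodes: 6


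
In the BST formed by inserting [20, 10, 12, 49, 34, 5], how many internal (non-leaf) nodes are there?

Tree built from: [20, 10, 12, 49, 34, 5]
Tree (level-order array): [20, 10, 49, 5, 12, 34]
Rule: An internal node has at least one child.
Per-node child counts:
  node 20: 2 child(ren)
  node 10: 2 child(ren)
  node 5: 0 child(ren)
  node 12: 0 child(ren)
  node 49: 1 child(ren)
  node 34: 0 child(ren)
Matching nodes: [20, 10, 49]
Count of internal (non-leaf) nodes: 3


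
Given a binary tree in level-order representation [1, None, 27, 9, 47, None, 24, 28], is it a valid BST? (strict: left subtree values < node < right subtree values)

Level-order array: [1, None, 27, 9, 47, None, 24, 28]
Validate using subtree bounds (lo, hi): at each node, require lo < value < hi,
then recurse left with hi=value and right with lo=value.
Preorder trace (stopping at first violation):
  at node 1 with bounds (-inf, +inf): OK
  at node 27 with bounds (1, +inf): OK
  at node 9 with bounds (1, 27): OK
  at node 24 with bounds (9, 27): OK
  at node 47 with bounds (27, +inf): OK
  at node 28 with bounds (27, 47): OK
No violation found at any node.
Result: Valid BST


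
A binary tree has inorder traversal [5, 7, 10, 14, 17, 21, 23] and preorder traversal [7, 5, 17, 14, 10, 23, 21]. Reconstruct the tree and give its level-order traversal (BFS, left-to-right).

Inorder:  [5, 7, 10, 14, 17, 21, 23]
Preorder: [7, 5, 17, 14, 10, 23, 21]
Algorithm: preorder visits root first, so consume preorder in order;
for each root, split the current inorder slice at that value into
left-subtree inorder and right-subtree inorder, then recurse.
Recursive splits:
  root=7; inorder splits into left=[5], right=[10, 14, 17, 21, 23]
  root=5; inorder splits into left=[], right=[]
  root=17; inorder splits into left=[10, 14], right=[21, 23]
  root=14; inorder splits into left=[10], right=[]
  root=10; inorder splits into left=[], right=[]
  root=23; inorder splits into left=[21], right=[]
  root=21; inorder splits into left=[], right=[]
Reconstructed level-order: [7, 5, 17, 14, 23, 10, 21]


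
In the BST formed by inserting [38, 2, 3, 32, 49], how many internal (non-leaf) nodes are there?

Tree built from: [38, 2, 3, 32, 49]
Tree (level-order array): [38, 2, 49, None, 3, None, None, None, 32]
Rule: An internal node has at least one child.
Per-node child counts:
  node 38: 2 child(ren)
  node 2: 1 child(ren)
  node 3: 1 child(ren)
  node 32: 0 child(ren)
  node 49: 0 child(ren)
Matching nodes: [38, 2, 3]
Count of internal (non-leaf) nodes: 3


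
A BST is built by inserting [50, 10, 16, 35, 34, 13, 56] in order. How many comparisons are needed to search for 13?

Search path for 13: 50 -> 10 -> 16 -> 13
Found: True
Comparisons: 4


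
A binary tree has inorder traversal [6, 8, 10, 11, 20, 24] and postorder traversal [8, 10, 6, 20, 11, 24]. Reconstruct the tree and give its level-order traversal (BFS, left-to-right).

Inorder:   [6, 8, 10, 11, 20, 24]
Postorder: [8, 10, 6, 20, 11, 24]
Algorithm: postorder visits root last, so walk postorder right-to-left;
each value is the root of the current inorder slice — split it at that
value, recurse on the right subtree first, then the left.
Recursive splits:
  root=24; inorder splits into left=[6, 8, 10, 11, 20], right=[]
  root=11; inorder splits into left=[6, 8, 10], right=[20]
  root=20; inorder splits into left=[], right=[]
  root=6; inorder splits into left=[], right=[8, 10]
  root=10; inorder splits into left=[8], right=[]
  root=8; inorder splits into left=[], right=[]
Reconstructed level-order: [24, 11, 6, 20, 10, 8]


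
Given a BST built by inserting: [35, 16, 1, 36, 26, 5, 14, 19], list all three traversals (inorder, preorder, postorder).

Tree insertion order: [35, 16, 1, 36, 26, 5, 14, 19]
Tree (level-order array): [35, 16, 36, 1, 26, None, None, None, 5, 19, None, None, 14]
Inorder (L, root, R): [1, 5, 14, 16, 19, 26, 35, 36]
Preorder (root, L, R): [35, 16, 1, 5, 14, 26, 19, 36]
Postorder (L, R, root): [14, 5, 1, 19, 26, 16, 36, 35]


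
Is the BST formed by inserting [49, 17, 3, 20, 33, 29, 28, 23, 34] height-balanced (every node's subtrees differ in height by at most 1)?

Tree (level-order array): [49, 17, None, 3, 20, None, None, None, 33, 29, 34, 28, None, None, None, 23]
Definition: a tree is height-balanced if, at every node, |h(left) - h(right)| <= 1 (empty subtree has height -1).
Bottom-up per-node check:
  node 3: h_left=-1, h_right=-1, diff=0 [OK], height=0
  node 23: h_left=-1, h_right=-1, diff=0 [OK], height=0
  node 28: h_left=0, h_right=-1, diff=1 [OK], height=1
  node 29: h_left=1, h_right=-1, diff=2 [FAIL (|1--1|=2 > 1)], height=2
  node 34: h_left=-1, h_right=-1, diff=0 [OK], height=0
  node 33: h_left=2, h_right=0, diff=2 [FAIL (|2-0|=2 > 1)], height=3
  node 20: h_left=-1, h_right=3, diff=4 [FAIL (|-1-3|=4 > 1)], height=4
  node 17: h_left=0, h_right=4, diff=4 [FAIL (|0-4|=4 > 1)], height=5
  node 49: h_left=5, h_right=-1, diff=6 [FAIL (|5--1|=6 > 1)], height=6
Node 29 violates the condition: |1 - -1| = 2 > 1.
Result: Not balanced


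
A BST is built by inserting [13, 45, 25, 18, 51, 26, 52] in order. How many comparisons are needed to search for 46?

Search path for 46: 13 -> 45 -> 51
Found: False
Comparisons: 3


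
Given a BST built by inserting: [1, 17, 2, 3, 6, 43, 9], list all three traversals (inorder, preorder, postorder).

Tree insertion order: [1, 17, 2, 3, 6, 43, 9]
Tree (level-order array): [1, None, 17, 2, 43, None, 3, None, None, None, 6, None, 9]
Inorder (L, root, R): [1, 2, 3, 6, 9, 17, 43]
Preorder (root, L, R): [1, 17, 2, 3, 6, 9, 43]
Postorder (L, R, root): [9, 6, 3, 2, 43, 17, 1]


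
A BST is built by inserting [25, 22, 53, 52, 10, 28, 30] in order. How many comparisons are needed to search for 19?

Search path for 19: 25 -> 22 -> 10
Found: False
Comparisons: 3


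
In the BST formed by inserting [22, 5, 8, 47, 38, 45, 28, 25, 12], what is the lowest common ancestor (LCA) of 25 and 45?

Tree insertion order: [22, 5, 8, 47, 38, 45, 28, 25, 12]
Tree (level-order array): [22, 5, 47, None, 8, 38, None, None, 12, 28, 45, None, None, 25]
In a BST, the LCA of p=25, q=45 is the first node v on the
root-to-leaf path with p <= v <= q (go left if both < v, right if both > v).
Walk from root:
  at 22: both 25 and 45 > 22, go right
  at 47: both 25 and 45 < 47, go left
  at 38: 25 <= 38 <= 45, this is the LCA
LCA = 38


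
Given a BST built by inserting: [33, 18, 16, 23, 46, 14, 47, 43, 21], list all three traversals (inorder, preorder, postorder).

Tree insertion order: [33, 18, 16, 23, 46, 14, 47, 43, 21]
Tree (level-order array): [33, 18, 46, 16, 23, 43, 47, 14, None, 21]
Inorder (L, root, R): [14, 16, 18, 21, 23, 33, 43, 46, 47]
Preorder (root, L, R): [33, 18, 16, 14, 23, 21, 46, 43, 47]
Postorder (L, R, root): [14, 16, 21, 23, 18, 43, 47, 46, 33]


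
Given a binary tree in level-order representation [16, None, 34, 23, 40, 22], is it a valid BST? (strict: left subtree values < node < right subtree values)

Level-order array: [16, None, 34, 23, 40, 22]
Validate using subtree bounds (lo, hi): at each node, require lo < value < hi,
then recurse left with hi=value and right with lo=value.
Preorder trace (stopping at first violation):
  at node 16 with bounds (-inf, +inf): OK
  at node 34 with bounds (16, +inf): OK
  at node 23 with bounds (16, 34): OK
  at node 22 with bounds (16, 23): OK
  at node 40 with bounds (34, +inf): OK
No violation found at any node.
Result: Valid BST


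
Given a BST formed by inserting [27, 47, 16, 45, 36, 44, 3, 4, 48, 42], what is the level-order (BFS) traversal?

Tree insertion order: [27, 47, 16, 45, 36, 44, 3, 4, 48, 42]
Tree (level-order array): [27, 16, 47, 3, None, 45, 48, None, 4, 36, None, None, None, None, None, None, 44, 42]
BFS from the root, enqueuing left then right child of each popped node:
  queue [27] -> pop 27, enqueue [16, 47], visited so far: [27]
  queue [16, 47] -> pop 16, enqueue [3], visited so far: [27, 16]
  queue [47, 3] -> pop 47, enqueue [45, 48], visited so far: [27, 16, 47]
  queue [3, 45, 48] -> pop 3, enqueue [4], visited so far: [27, 16, 47, 3]
  queue [45, 48, 4] -> pop 45, enqueue [36], visited so far: [27, 16, 47, 3, 45]
  queue [48, 4, 36] -> pop 48, enqueue [none], visited so far: [27, 16, 47, 3, 45, 48]
  queue [4, 36] -> pop 4, enqueue [none], visited so far: [27, 16, 47, 3, 45, 48, 4]
  queue [36] -> pop 36, enqueue [44], visited so far: [27, 16, 47, 3, 45, 48, 4, 36]
  queue [44] -> pop 44, enqueue [42], visited so far: [27, 16, 47, 3, 45, 48, 4, 36, 44]
  queue [42] -> pop 42, enqueue [none], visited so far: [27, 16, 47, 3, 45, 48, 4, 36, 44, 42]
Result: [27, 16, 47, 3, 45, 48, 4, 36, 44, 42]


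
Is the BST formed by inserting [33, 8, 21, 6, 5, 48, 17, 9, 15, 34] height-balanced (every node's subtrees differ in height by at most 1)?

Tree (level-order array): [33, 8, 48, 6, 21, 34, None, 5, None, 17, None, None, None, None, None, 9, None, None, 15]
Definition: a tree is height-balanced if, at every node, |h(left) - h(right)| <= 1 (empty subtree has height -1).
Bottom-up per-node check:
  node 5: h_left=-1, h_right=-1, diff=0 [OK], height=0
  node 6: h_left=0, h_right=-1, diff=1 [OK], height=1
  node 15: h_left=-1, h_right=-1, diff=0 [OK], height=0
  node 9: h_left=-1, h_right=0, diff=1 [OK], height=1
  node 17: h_left=1, h_right=-1, diff=2 [FAIL (|1--1|=2 > 1)], height=2
  node 21: h_left=2, h_right=-1, diff=3 [FAIL (|2--1|=3 > 1)], height=3
  node 8: h_left=1, h_right=3, diff=2 [FAIL (|1-3|=2 > 1)], height=4
  node 34: h_left=-1, h_right=-1, diff=0 [OK], height=0
  node 48: h_left=0, h_right=-1, diff=1 [OK], height=1
  node 33: h_left=4, h_right=1, diff=3 [FAIL (|4-1|=3 > 1)], height=5
Node 17 violates the condition: |1 - -1| = 2 > 1.
Result: Not balanced


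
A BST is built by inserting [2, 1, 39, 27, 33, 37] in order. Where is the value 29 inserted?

Starting tree (level order): [2, 1, 39, None, None, 27, None, None, 33, None, 37]
Insertion path: 2 -> 39 -> 27 -> 33
Result: insert 29 as left child of 33
Final tree (level order): [2, 1, 39, None, None, 27, None, None, 33, 29, 37]


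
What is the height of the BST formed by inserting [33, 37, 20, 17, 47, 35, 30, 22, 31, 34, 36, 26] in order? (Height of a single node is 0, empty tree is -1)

Insertion order: [33, 37, 20, 17, 47, 35, 30, 22, 31, 34, 36, 26]
Tree (level-order array): [33, 20, 37, 17, 30, 35, 47, None, None, 22, 31, 34, 36, None, None, None, 26]
Compute height bottom-up (empty subtree = -1):
  height(17) = 1 + max(-1, -1) = 0
  height(26) = 1 + max(-1, -1) = 0
  height(22) = 1 + max(-1, 0) = 1
  height(31) = 1 + max(-1, -1) = 0
  height(30) = 1 + max(1, 0) = 2
  height(20) = 1 + max(0, 2) = 3
  height(34) = 1 + max(-1, -1) = 0
  height(36) = 1 + max(-1, -1) = 0
  height(35) = 1 + max(0, 0) = 1
  height(47) = 1 + max(-1, -1) = 0
  height(37) = 1 + max(1, 0) = 2
  height(33) = 1 + max(3, 2) = 4
Height = 4


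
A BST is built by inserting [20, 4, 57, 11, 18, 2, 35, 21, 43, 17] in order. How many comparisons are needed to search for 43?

Search path for 43: 20 -> 57 -> 35 -> 43
Found: True
Comparisons: 4


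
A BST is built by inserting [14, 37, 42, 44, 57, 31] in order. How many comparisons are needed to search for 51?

Search path for 51: 14 -> 37 -> 42 -> 44 -> 57
Found: False
Comparisons: 5


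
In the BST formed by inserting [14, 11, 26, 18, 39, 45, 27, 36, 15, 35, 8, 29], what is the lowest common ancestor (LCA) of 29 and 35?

Tree insertion order: [14, 11, 26, 18, 39, 45, 27, 36, 15, 35, 8, 29]
Tree (level-order array): [14, 11, 26, 8, None, 18, 39, None, None, 15, None, 27, 45, None, None, None, 36, None, None, 35, None, 29]
In a BST, the LCA of p=29, q=35 is the first node v on the
root-to-leaf path with p <= v <= q (go left if both < v, right if both > v).
Walk from root:
  at 14: both 29 and 35 > 14, go right
  at 26: both 29 and 35 > 26, go right
  at 39: both 29 and 35 < 39, go left
  at 27: both 29 and 35 > 27, go right
  at 36: both 29 and 35 < 36, go left
  at 35: 29 <= 35 <= 35, this is the LCA
LCA = 35


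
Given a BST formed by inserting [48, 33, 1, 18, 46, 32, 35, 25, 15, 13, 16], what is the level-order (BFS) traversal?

Tree insertion order: [48, 33, 1, 18, 46, 32, 35, 25, 15, 13, 16]
Tree (level-order array): [48, 33, None, 1, 46, None, 18, 35, None, 15, 32, None, None, 13, 16, 25]
BFS from the root, enqueuing left then right child of each popped node:
  queue [48] -> pop 48, enqueue [33], visited so far: [48]
  queue [33] -> pop 33, enqueue [1, 46], visited so far: [48, 33]
  queue [1, 46] -> pop 1, enqueue [18], visited so far: [48, 33, 1]
  queue [46, 18] -> pop 46, enqueue [35], visited so far: [48, 33, 1, 46]
  queue [18, 35] -> pop 18, enqueue [15, 32], visited so far: [48, 33, 1, 46, 18]
  queue [35, 15, 32] -> pop 35, enqueue [none], visited so far: [48, 33, 1, 46, 18, 35]
  queue [15, 32] -> pop 15, enqueue [13, 16], visited so far: [48, 33, 1, 46, 18, 35, 15]
  queue [32, 13, 16] -> pop 32, enqueue [25], visited so far: [48, 33, 1, 46, 18, 35, 15, 32]
  queue [13, 16, 25] -> pop 13, enqueue [none], visited so far: [48, 33, 1, 46, 18, 35, 15, 32, 13]
  queue [16, 25] -> pop 16, enqueue [none], visited so far: [48, 33, 1, 46, 18, 35, 15, 32, 13, 16]
  queue [25] -> pop 25, enqueue [none], visited so far: [48, 33, 1, 46, 18, 35, 15, 32, 13, 16, 25]
Result: [48, 33, 1, 46, 18, 35, 15, 32, 13, 16, 25]


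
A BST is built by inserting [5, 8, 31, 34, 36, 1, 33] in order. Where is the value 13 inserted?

Starting tree (level order): [5, 1, 8, None, None, None, 31, None, 34, 33, 36]
Insertion path: 5 -> 8 -> 31
Result: insert 13 as left child of 31
Final tree (level order): [5, 1, 8, None, None, None, 31, 13, 34, None, None, 33, 36]


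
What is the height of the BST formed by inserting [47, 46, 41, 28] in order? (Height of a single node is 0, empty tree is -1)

Insertion order: [47, 46, 41, 28]
Tree (level-order array): [47, 46, None, 41, None, 28]
Compute height bottom-up (empty subtree = -1):
  height(28) = 1 + max(-1, -1) = 0
  height(41) = 1 + max(0, -1) = 1
  height(46) = 1 + max(1, -1) = 2
  height(47) = 1 + max(2, -1) = 3
Height = 3


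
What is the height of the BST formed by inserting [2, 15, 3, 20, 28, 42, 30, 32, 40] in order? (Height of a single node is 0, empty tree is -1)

Insertion order: [2, 15, 3, 20, 28, 42, 30, 32, 40]
Tree (level-order array): [2, None, 15, 3, 20, None, None, None, 28, None, 42, 30, None, None, 32, None, 40]
Compute height bottom-up (empty subtree = -1):
  height(3) = 1 + max(-1, -1) = 0
  height(40) = 1 + max(-1, -1) = 0
  height(32) = 1 + max(-1, 0) = 1
  height(30) = 1 + max(-1, 1) = 2
  height(42) = 1 + max(2, -1) = 3
  height(28) = 1 + max(-1, 3) = 4
  height(20) = 1 + max(-1, 4) = 5
  height(15) = 1 + max(0, 5) = 6
  height(2) = 1 + max(-1, 6) = 7
Height = 7


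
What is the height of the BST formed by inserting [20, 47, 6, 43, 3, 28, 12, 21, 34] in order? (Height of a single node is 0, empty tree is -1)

Insertion order: [20, 47, 6, 43, 3, 28, 12, 21, 34]
Tree (level-order array): [20, 6, 47, 3, 12, 43, None, None, None, None, None, 28, None, 21, 34]
Compute height bottom-up (empty subtree = -1):
  height(3) = 1 + max(-1, -1) = 0
  height(12) = 1 + max(-1, -1) = 0
  height(6) = 1 + max(0, 0) = 1
  height(21) = 1 + max(-1, -1) = 0
  height(34) = 1 + max(-1, -1) = 0
  height(28) = 1 + max(0, 0) = 1
  height(43) = 1 + max(1, -1) = 2
  height(47) = 1 + max(2, -1) = 3
  height(20) = 1 + max(1, 3) = 4
Height = 4


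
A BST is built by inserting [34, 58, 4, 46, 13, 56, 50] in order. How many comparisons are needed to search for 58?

Search path for 58: 34 -> 58
Found: True
Comparisons: 2


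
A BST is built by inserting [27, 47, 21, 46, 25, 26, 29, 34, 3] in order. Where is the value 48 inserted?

Starting tree (level order): [27, 21, 47, 3, 25, 46, None, None, None, None, 26, 29, None, None, None, None, 34]
Insertion path: 27 -> 47
Result: insert 48 as right child of 47
Final tree (level order): [27, 21, 47, 3, 25, 46, 48, None, None, None, 26, 29, None, None, None, None, None, None, 34]


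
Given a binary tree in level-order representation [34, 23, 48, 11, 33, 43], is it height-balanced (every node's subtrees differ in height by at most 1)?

Tree (level-order array): [34, 23, 48, 11, 33, 43]
Definition: a tree is height-balanced if, at every node, |h(left) - h(right)| <= 1 (empty subtree has height -1).
Bottom-up per-node check:
  node 11: h_left=-1, h_right=-1, diff=0 [OK], height=0
  node 33: h_left=-1, h_right=-1, diff=0 [OK], height=0
  node 23: h_left=0, h_right=0, diff=0 [OK], height=1
  node 43: h_left=-1, h_right=-1, diff=0 [OK], height=0
  node 48: h_left=0, h_right=-1, diff=1 [OK], height=1
  node 34: h_left=1, h_right=1, diff=0 [OK], height=2
All nodes satisfy the balance condition.
Result: Balanced


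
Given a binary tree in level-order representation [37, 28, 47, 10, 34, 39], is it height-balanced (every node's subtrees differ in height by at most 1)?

Tree (level-order array): [37, 28, 47, 10, 34, 39]
Definition: a tree is height-balanced if, at every node, |h(left) - h(right)| <= 1 (empty subtree has height -1).
Bottom-up per-node check:
  node 10: h_left=-1, h_right=-1, diff=0 [OK], height=0
  node 34: h_left=-1, h_right=-1, diff=0 [OK], height=0
  node 28: h_left=0, h_right=0, diff=0 [OK], height=1
  node 39: h_left=-1, h_right=-1, diff=0 [OK], height=0
  node 47: h_left=0, h_right=-1, diff=1 [OK], height=1
  node 37: h_left=1, h_right=1, diff=0 [OK], height=2
All nodes satisfy the balance condition.
Result: Balanced
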